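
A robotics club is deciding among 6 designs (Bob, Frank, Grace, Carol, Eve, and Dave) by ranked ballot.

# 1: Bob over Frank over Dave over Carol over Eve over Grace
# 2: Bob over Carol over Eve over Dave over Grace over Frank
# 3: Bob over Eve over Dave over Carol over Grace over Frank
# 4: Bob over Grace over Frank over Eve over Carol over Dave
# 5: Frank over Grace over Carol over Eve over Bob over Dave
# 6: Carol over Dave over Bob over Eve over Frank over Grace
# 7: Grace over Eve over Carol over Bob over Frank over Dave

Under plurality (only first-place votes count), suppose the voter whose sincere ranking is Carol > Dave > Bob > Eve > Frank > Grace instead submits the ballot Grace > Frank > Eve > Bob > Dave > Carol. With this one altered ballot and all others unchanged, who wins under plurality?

Bob

First-place totals with the altered ballot: Bob 4, Frank 1, Grace 2, Carol 0, Eve 0, Dave 0.
The winner is unchanged: still Bob.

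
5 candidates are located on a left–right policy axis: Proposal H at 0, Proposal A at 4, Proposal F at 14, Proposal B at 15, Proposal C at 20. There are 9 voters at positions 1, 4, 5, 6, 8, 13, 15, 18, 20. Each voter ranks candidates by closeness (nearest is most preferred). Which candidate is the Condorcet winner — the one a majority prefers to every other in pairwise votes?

With single-peaked preferences on a line, the Condorcet winner is the candidate closest to the median voter.
The median voter (position 8) is closest to Proposal A at 4.
Check: Proposal A vs Proposal H — voters closer to Proposal A: 8 of 9.

Proposal A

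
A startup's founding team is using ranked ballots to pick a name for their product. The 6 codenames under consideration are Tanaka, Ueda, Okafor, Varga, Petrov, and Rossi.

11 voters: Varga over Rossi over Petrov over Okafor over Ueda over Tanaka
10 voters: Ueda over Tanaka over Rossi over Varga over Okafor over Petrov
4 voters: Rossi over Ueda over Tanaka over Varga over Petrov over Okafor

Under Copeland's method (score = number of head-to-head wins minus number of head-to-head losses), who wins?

Pairwise results:
  Tanaka vs Ueda: Ueda wins 25–0.
  Tanaka vs Okafor: Tanaka wins 14–11.
  Tanaka vs Varga: Tanaka wins 14–11.
  Tanaka vs Petrov: Tanaka wins 14–11.
  Tanaka vs Rossi: Rossi wins 15–10.
  Ueda vs Okafor: Ueda wins 14–11.
  Ueda vs Varga: Ueda wins 14–11.
  Ueda vs Petrov: Ueda wins 14–11.
  Ueda vs Rossi: Rossi wins 15–10.
  Okafor vs Varga: Varga wins 25–0.
  Okafor vs Petrov: Petrov wins 15–10.
  Okafor vs Rossi: Rossi wins 25–0.
  Varga vs Petrov: Varga wins 25–0.
  Varga vs Rossi: Rossi wins 14–11.
  Petrov vs Rossi: Rossi wins 25–0.
Copeland scores (wins − losses):
  Tanaka: 3 − 2 = 1
  Ueda: 4 − 1 = 3
  Okafor: 0 − 5 = -5
  Varga: 2 − 3 = -1
  Petrov: 1 − 4 = -3
  Rossi: 5 − 0 = 5
Rossi has the best Copeland score.

Rossi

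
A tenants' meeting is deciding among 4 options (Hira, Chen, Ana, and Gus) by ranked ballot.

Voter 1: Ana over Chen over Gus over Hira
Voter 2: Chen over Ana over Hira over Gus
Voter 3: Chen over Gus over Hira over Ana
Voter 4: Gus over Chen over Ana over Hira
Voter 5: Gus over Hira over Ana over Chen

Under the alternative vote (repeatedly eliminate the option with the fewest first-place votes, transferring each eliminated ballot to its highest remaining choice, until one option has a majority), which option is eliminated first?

Hira

Round 1: Chen 2, Gus 2, Ana 1, Hira 0. Hira has the fewest and is eliminated.
Round 2: Chen 2, Gus 2, Ana 1. Ana has the fewest and is eliminated.
Round 3: Chen 3, Gus 2. Chen has a majority.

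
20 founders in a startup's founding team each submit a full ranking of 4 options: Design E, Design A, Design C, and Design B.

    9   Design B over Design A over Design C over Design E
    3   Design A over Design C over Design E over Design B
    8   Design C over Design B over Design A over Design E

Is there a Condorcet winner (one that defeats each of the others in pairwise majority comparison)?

Head-to-head results (20 voters total):
Design E vs Design A: Design A wins 20–0.
Design E vs Design C: Design C wins 20–0.
Design E vs Design B: Design B wins 17–3.
Design A vs Design C: Design A wins 12–8.
Design A vs Design B: Design B wins 17–3.
Design C vs Design B: Design C wins 11–9.
No candidate beats all others: Design A beats Design C beats Design B beats Design A, a majority cycle.

No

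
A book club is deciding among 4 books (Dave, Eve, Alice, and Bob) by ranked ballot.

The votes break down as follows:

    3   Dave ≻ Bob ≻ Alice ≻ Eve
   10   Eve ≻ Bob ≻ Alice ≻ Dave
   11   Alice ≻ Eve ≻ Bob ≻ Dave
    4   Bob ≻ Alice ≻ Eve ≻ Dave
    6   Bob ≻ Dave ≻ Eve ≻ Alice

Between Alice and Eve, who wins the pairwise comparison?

Alice

Ballots ranking Alice above Eve: 3+11+4 = 18.
Ballots ranking Eve above Alice: 10+6 = 16.
Alice wins the head-to-head, 18–16.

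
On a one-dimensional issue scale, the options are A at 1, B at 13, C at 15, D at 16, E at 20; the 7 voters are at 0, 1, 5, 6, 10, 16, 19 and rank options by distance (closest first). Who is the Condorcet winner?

A

With single-peaked preferences on a line, the Condorcet winner is the candidate closest to the median voter.
The median voter (position 6) is closest to A at 1.
Check: A vs D — voters closer to A: 4 of 7.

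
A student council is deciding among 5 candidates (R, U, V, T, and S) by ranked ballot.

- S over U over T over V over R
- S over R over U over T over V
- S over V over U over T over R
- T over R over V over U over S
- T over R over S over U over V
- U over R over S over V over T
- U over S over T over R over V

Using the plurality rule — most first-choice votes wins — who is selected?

First-place vote totals:
  R: 0
  U: 2
  V: 0
  T: 2
  S: 3
S has the most first-place votes.

S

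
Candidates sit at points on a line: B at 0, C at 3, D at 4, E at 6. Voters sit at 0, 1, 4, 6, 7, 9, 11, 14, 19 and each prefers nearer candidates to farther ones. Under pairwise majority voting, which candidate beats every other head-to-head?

With single-peaked preferences on a line, the Condorcet winner is the candidate closest to the median voter.
The median voter (position 7) is closest to E at 6.
Check: E vs B — voters closer to E: 7 of 9.

E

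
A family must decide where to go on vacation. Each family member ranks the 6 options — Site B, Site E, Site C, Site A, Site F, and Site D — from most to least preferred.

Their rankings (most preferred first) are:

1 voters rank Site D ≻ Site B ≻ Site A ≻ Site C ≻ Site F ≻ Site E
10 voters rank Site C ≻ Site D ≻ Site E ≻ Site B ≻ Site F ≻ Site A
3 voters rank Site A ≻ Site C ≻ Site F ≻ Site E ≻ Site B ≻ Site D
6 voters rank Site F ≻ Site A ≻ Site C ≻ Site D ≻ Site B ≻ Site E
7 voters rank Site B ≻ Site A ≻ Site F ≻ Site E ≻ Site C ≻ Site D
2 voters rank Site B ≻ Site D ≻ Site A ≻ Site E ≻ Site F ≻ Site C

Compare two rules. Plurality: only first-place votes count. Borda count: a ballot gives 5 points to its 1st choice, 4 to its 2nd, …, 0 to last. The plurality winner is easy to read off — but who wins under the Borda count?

Site C

Plurality first-place counts: Site B 9, Site E 0, Site C 10, Site A 3, Site F 6, Site D 1 → Site C.
Borda totals: Site B 78, Site E 54, Site C 89, Site A 76, Site F 73, Site D 65 → Site C.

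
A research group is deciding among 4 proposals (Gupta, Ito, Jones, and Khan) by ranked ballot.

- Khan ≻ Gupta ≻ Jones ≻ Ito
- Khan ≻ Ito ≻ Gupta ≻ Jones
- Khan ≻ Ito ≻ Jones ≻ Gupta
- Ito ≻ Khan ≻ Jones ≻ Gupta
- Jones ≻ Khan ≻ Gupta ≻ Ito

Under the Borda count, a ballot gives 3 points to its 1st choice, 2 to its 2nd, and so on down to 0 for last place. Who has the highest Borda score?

Borda scores:
  Gupta: 2 + 1 + 0 + 0 + 1 = 4
  Ito: 0 + 2 + 2 + 3 + 0 = 7
  Jones: 1 + 0 + 1 + 1 + 3 = 6
  Khan: 3 + 3 + 3 + 2 + 2 = 13
Khan has the highest total.

Khan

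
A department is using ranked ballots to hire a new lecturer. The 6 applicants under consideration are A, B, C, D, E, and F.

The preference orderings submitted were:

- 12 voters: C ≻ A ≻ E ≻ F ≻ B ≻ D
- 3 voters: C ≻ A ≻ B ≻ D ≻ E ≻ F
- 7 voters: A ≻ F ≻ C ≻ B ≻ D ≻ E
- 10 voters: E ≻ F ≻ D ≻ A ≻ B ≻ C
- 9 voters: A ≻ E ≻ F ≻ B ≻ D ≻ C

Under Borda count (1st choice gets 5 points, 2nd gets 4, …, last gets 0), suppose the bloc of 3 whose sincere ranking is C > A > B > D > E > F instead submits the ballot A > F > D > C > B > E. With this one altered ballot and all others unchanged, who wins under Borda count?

Borda totals with the altered ballot: A 163, B 57, C 87, D 55, E 122, F 131.
The winner is unchanged: still A.

A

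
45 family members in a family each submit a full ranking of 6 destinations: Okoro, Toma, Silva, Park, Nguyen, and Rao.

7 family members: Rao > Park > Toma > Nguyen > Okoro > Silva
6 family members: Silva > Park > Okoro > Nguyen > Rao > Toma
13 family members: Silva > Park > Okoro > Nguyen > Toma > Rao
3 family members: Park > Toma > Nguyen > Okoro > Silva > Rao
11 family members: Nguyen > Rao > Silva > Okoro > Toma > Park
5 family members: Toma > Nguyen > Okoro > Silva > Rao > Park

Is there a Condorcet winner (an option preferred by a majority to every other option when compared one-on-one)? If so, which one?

None — there is no Condorcet winner

Head-to-head results (45 voters total):
Okoro vs Toma: Okoro wins 30–15.
Okoro vs Silva: Silva wins 30–15.
Okoro vs Park: Park wins 29–16.
Okoro vs Nguyen: Nguyen wins 26–19.
Okoro vs Rao: Okoro wins 27–18.
Toma vs Silva: Silva wins 30–15.
Toma vs Park: Park wins 29–16.
Toma vs Nguyen: Nguyen wins 30–15.
Toma vs Rao: Rao wins 24–21.
Silva vs Park: Silva wins 35–10.
Silva vs Nguyen: Nguyen wins 26–19.
Silva vs Rao: Silva wins 27–18.
Park vs Nguyen: Park wins 29–16.
Park vs Rao: Rao wins 23–22.
Nguyen vs Rao: Nguyen wins 38–7.
No candidate beats all others: Okoro beats Rao beats Park beats Okoro, a majority cycle.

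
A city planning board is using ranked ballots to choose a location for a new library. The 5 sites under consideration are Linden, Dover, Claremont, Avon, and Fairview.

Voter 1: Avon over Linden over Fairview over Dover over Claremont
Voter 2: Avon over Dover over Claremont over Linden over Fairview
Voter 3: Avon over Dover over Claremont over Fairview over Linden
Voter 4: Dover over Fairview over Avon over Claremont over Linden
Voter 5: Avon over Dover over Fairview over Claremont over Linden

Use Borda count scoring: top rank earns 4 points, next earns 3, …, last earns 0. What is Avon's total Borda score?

18

Borda scores:
  Linden: 3 + 1 + 0 + 0 + 0 = 4
  Dover: 1 + 3 + 3 + 4 + 3 = 14
  Claremont: 0 + 2 + 2 + 1 + 1 = 6
  Avon: 4 + 4 + 4 + 2 + 4 = 18
  Fairview: 2 + 0 + 1 + 3 + 2 = 8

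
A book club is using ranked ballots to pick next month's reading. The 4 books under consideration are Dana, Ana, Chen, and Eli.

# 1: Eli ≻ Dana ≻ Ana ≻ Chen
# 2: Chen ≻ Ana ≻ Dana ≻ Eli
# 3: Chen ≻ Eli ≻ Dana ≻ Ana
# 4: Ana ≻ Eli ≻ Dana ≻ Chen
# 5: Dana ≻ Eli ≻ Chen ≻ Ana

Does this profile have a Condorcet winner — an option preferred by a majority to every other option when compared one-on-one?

Head-to-head results (5 voters total):
Dana vs Ana: Dana wins 3–2.
Dana vs Chen: Dana wins 3–2.
Dana vs Eli: Eli wins 3–2.
Ana vs Chen: Chen wins 3–2.
Ana vs Eli: Eli wins 3–2.
Chen vs Eli: Eli wins 3–2.
Eli beats each rival — Dana (3–2), Ana (3–2), Chen (3–2) — so Eli is the Condorcet winner.

Yes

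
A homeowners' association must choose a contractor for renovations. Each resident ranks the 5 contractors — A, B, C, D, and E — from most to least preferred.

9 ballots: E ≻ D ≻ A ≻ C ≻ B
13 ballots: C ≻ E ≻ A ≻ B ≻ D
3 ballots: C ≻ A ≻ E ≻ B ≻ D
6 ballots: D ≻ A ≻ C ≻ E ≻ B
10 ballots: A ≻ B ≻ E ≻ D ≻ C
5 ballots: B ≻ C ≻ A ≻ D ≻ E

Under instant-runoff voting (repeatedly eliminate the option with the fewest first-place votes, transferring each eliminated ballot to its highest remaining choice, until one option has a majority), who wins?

A

Round 1: C 16, A 10, E 9, D 6, B 5. B has the fewest and is eliminated.
Round 2: C 21, A 10, E 9, D 6. D has the fewest and is eliminated.
Round 3: C 21, A 16, E 9. E has the fewest and is eliminated.
Round 4: A 25, C 21. A has a majority.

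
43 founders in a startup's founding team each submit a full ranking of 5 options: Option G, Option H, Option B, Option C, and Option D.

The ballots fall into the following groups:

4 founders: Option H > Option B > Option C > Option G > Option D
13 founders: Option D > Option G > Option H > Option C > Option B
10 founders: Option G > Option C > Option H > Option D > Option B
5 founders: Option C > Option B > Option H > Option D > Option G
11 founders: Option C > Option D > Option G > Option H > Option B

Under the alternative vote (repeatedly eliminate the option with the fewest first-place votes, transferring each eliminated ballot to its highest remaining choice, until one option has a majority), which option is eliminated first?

Option B

Round 1: Option C 16, Option D 13, Option G 10, Option H 4, Option B 0. Option B has the fewest and is eliminated.
Round 2: Option C 16, Option D 13, Option G 10, Option H 4. Option H has the fewest and is eliminated.
Round 3: Option C 20, Option D 13, Option G 10. Option G has the fewest and is eliminated.
Round 4: Option C 30, Option D 13. Option C has a majority.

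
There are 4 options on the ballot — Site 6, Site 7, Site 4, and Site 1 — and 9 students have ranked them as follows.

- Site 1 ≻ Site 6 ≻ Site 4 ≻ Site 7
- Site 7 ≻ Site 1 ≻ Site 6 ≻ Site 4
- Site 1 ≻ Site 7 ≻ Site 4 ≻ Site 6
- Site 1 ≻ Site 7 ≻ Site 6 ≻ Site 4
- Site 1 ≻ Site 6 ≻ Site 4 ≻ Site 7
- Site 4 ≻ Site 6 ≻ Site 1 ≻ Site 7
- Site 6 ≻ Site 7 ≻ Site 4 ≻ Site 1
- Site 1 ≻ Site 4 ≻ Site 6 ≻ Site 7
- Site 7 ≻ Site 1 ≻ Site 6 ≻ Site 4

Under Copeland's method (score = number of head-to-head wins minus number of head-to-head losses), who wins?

Pairwise results:
  Site 6 vs Site 7: Site 6 wins 5–4.
  Site 6 vs Site 4: Site 6 wins 6–3.
  Site 6 vs Site 1: Site 1 wins 7–2.
  Site 7 vs Site 4: Site 7 wins 5–4.
  Site 7 vs Site 1: Site 1 wins 6–3.
  Site 4 vs Site 1: Site 1 wins 7–2.
Copeland scores (wins − losses):
  Site 6: 2 − 1 = 1
  Site 7: 1 − 2 = -1
  Site 4: 0 − 3 = -3
  Site 1: 3 − 0 = 3
Site 1 has the best Copeland score.

Site 1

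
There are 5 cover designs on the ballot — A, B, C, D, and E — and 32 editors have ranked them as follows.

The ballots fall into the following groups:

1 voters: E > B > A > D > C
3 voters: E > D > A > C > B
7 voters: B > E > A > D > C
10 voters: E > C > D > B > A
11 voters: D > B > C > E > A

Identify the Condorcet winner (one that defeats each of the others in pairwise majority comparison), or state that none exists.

None — there is no Condorcet winner

Head-to-head results (32 voters total):
A vs B: B wins 29–3.
A vs C: C wins 21–11.
A vs D: D wins 24–8.
A vs E: E wins 32–0.
B vs C: B wins 19–13.
B vs D: D wins 24–8.
B vs E: B wins 18–14.
C vs D: D wins 22–10.
C vs E: E wins 21–11.
D vs E: E wins 21–11.
No candidate beats all others: B beats E beats D beats B, a majority cycle.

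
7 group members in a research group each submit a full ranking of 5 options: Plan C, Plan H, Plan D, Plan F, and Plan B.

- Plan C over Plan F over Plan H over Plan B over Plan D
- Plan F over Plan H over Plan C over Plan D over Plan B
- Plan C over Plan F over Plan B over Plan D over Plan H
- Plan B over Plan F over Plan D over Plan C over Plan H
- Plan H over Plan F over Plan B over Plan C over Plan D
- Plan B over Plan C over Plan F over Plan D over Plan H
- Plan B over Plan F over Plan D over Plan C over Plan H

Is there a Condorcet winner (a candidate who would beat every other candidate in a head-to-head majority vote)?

Yes

Head-to-head results (7 voters total):
Plan C vs Plan H: Plan C wins 5–2.
Plan C vs Plan D: Plan C wins 5–2.
Plan C vs Plan F: Plan F wins 4–3.
Plan C vs Plan B: Plan B wins 4–3.
Plan H vs Plan D: Plan D wins 4–3.
Plan H vs Plan F: Plan F wins 6–1.
Plan H vs Plan B: Plan B wins 4–3.
Plan D vs Plan F: Plan F wins 7–0.
Plan D vs Plan B: Plan B wins 6–1.
Plan F vs Plan B: Plan F wins 4–3.
Plan F beats each rival — Plan C (4–3), Plan H (6–1), Plan D (7–0), Plan B (4–3) — so Plan F is the Condorcet winner.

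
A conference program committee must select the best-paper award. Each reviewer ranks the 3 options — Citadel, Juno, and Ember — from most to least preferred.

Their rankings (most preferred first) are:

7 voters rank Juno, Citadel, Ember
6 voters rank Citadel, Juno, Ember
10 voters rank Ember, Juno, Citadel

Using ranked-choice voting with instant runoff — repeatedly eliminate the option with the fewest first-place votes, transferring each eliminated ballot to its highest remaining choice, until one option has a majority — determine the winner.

Round 1: Ember 10, Juno 7, Citadel 6. Citadel has the fewest and is eliminated.
Round 2: Juno 13, Ember 10. Juno has a majority.

Juno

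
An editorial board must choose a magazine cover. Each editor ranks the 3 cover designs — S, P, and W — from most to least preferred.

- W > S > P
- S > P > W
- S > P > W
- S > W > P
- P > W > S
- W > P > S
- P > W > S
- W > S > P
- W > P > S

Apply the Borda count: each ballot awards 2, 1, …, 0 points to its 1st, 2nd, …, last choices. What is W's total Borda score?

11

Borda scores:
  S: 1 + 2 + 2 + 2 + 0 + 0 + 0 + 1 + 0 = 8
  P: 0 + 1 + 1 + 0 + 2 + 1 + 2 + 0 + 1 = 8
  W: 2 + 0 + 0 + 1 + 1 + 2 + 1 + 2 + 2 = 11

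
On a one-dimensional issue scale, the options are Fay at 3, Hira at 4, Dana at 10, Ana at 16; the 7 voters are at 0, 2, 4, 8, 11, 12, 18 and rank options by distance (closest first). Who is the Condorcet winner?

Dana

With single-peaked preferences on a line, the Condorcet winner is the candidate closest to the median voter.
The median voter (position 8) is closest to Dana at 10.
Check: Dana vs Fay — voters closer to Dana: 4 of 7.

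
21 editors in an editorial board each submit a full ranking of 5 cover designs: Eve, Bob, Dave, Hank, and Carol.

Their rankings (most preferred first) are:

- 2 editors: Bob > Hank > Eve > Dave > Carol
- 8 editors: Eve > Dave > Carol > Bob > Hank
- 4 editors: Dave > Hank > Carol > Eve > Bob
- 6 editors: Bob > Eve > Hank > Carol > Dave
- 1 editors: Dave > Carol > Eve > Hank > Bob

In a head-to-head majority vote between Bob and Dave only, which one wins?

Ballots ranking Bob above Dave: 2+6 = 8.
Ballots ranking Dave above Bob: 8+4+1 = 13.
Dave wins the head-to-head, 13–8.

Dave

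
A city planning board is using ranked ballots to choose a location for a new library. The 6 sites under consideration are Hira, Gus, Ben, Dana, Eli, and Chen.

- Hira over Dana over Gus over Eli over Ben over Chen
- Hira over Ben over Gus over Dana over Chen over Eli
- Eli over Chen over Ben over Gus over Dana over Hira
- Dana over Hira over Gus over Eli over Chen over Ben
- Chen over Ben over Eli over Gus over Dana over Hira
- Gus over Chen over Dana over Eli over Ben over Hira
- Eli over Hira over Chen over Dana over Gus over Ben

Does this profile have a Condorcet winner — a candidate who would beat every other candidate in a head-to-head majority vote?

Head-to-head results (7 voters total):
Hira vs Gus: Hira wins 4–3.
Hira vs Ben: Hira wins 4–3.
Hira vs Dana: Dana wins 4–3.
Hira vs Eli: Eli wins 4–3.
Hira vs Chen: Hira wins 4–3.
Gus vs Ben: Gus wins 4–3.
Gus vs Dana: Gus wins 4–3.
Gus vs Eli: Gus wins 4–3.
Gus vs Chen: Gus wins 4–3.
Ben vs Dana: Dana wins 4–3.
Ben vs Eli: Eli wins 5–2.
Ben vs Chen: Chen wins 5–2.
Dana vs Eli: Dana wins 4–3.
Dana vs Chen: Chen wins 4–3.
Eli vs Chen: Eli wins 4–3.
No candidate beats all others: Hira beats Gus beats Dana beats Hira, a majority cycle.

No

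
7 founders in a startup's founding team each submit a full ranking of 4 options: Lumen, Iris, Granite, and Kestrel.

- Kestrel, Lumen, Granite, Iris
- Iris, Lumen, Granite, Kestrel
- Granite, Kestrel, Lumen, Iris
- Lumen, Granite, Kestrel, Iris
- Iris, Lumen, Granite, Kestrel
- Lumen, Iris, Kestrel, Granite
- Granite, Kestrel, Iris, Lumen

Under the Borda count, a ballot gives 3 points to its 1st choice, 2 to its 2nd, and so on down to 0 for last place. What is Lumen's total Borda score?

Borda scores:
  Lumen: 2 + 2 + 1 + 3 + 2 + 3 + 0 = 13
  Iris: 0 + 3 + 0 + 0 + 3 + 2 + 1 = 9
  Granite: 1 + 1 + 3 + 2 + 1 + 0 + 3 = 11
  Kestrel: 3 + 0 + 2 + 1 + 0 + 1 + 2 = 9

13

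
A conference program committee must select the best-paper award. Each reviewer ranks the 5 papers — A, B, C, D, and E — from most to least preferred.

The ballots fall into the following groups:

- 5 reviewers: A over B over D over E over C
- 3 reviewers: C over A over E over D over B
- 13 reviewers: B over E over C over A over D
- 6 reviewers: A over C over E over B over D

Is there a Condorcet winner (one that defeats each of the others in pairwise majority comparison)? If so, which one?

Head-to-head results (27 voters total):
A vs B: A wins 14–13.
A vs C: C wins 16–11.
A vs D: A wins 27–0.
A vs E: A wins 14–13.
B vs C: B wins 18–9.
B vs D: B wins 24–3.
B vs E: B wins 18–9.
C vs D: C wins 22–5.
C vs E: E wins 18–9.
D vs E: E wins 22–5.
No candidate beats all others: A beats B beats C beats A, a majority cycle.

None — there is no Condorcet winner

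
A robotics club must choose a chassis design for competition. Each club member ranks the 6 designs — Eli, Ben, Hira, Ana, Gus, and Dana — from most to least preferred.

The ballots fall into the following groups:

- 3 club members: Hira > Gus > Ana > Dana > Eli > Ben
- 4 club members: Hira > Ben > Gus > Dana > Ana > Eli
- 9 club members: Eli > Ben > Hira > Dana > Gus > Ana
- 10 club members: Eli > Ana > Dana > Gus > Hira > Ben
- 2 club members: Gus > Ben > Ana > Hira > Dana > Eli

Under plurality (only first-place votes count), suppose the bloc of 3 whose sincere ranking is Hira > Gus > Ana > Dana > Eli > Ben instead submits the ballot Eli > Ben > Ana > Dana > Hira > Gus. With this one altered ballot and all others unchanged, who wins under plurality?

First-place totals with the altered ballot: Eli 22, Ben 0, Hira 4, Ana 0, Gus 2, Dana 0.
The winner is unchanged: still Eli.

Eli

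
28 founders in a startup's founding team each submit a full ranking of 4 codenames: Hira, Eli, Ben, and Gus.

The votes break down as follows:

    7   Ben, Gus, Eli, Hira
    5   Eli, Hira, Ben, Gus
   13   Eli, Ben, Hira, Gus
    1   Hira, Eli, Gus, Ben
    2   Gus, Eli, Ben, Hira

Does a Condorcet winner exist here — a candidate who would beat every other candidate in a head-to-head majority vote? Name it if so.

Head-to-head results (28 voters total):
Hira vs Eli: Eli wins 27–1.
Hira vs Ben: Ben wins 22–6.
Hira vs Gus: Hira wins 19–9.
Eli vs Ben: Eli wins 21–7.
Eli vs Gus: Eli wins 19–9.
Ben vs Gus: Ben wins 25–3.
Eli beats each rival — Hira (27–1), Ben (21–7), Gus (19–9) — so Eli is the Condorcet winner.

Eli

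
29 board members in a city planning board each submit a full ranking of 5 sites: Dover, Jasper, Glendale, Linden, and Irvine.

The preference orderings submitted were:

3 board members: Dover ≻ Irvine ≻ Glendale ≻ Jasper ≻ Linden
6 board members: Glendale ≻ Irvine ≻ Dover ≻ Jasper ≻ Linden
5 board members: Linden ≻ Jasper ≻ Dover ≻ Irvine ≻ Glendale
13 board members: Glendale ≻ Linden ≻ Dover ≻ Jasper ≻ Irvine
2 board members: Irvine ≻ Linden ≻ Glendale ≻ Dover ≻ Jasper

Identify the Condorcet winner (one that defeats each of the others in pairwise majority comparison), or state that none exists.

Glendale

Head-to-head results (29 voters total):
Dover vs Jasper: Dover wins 24–5.
Dover vs Glendale: Glendale wins 21–8.
Dover vs Linden: Linden wins 20–9.
Dover vs Irvine: Dover wins 21–8.
Jasper vs Glendale: Glendale wins 24–5.
Jasper vs Linden: Linden wins 20–9.
Jasper vs Irvine: Jasper wins 18–11.
Glendale vs Linden: Glendale wins 22–7.
Glendale vs Irvine: Glendale wins 19–10.
Linden vs Irvine: Linden wins 18–11.
Glendale beats each rival — Dover (21–8), Jasper (24–5), Linden (22–7), Irvine (19–10) — so Glendale is the Condorcet winner.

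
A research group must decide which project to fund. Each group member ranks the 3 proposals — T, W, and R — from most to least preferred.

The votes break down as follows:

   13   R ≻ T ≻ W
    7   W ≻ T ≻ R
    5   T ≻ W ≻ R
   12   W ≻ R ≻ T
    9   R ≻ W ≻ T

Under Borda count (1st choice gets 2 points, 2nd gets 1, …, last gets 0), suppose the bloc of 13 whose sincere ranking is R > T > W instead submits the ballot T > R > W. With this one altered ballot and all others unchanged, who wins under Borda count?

W

Borda totals with the altered ballot: T 43, W 52, R 43.
The switch changes the winner from R to W.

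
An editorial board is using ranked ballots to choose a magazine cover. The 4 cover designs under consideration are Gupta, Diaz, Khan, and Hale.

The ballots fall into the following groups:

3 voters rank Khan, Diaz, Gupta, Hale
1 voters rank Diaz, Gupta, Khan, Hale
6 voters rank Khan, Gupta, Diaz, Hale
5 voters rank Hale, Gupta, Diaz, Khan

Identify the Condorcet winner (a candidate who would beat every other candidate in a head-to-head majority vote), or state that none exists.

Head-to-head results (15 voters total):
Gupta vs Diaz: Gupta wins 11–4.
Gupta vs Khan: Khan wins 9–6.
Gupta vs Hale: Gupta wins 10–5.
Diaz vs Khan: Khan wins 9–6.
Diaz vs Hale: Diaz wins 10–5.
Khan vs Hale: Khan wins 10–5.
Khan beats each rival — Gupta (9–6), Diaz (9–6), Hale (10–5) — so Khan is the Condorcet winner.

Khan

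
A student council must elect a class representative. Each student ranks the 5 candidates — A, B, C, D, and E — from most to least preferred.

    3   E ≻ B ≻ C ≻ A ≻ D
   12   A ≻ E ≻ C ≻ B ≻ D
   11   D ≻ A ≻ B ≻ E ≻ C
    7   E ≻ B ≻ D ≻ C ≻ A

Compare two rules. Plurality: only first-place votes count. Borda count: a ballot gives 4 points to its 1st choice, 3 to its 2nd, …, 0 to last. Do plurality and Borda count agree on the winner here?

No

Plurality first-place counts: A 12, B 0, C 0, D 11, E 10 → A.
Borda totals: A 84, B 64, C 37, D 58, E 87 → E.
The two rules disagree: plurality picks A, Borda picks E.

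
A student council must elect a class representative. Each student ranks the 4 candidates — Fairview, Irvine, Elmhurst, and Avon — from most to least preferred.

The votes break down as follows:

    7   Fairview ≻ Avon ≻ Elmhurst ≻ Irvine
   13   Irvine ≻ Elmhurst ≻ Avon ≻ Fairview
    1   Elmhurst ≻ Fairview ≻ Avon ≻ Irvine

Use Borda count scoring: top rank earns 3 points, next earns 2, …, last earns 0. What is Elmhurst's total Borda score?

36

Borda scores:
  Fairview: 7·3 + 13·0 + 2 = 23
  Irvine: 7·0 + 13·3 + 0 = 39
  Elmhurst: 7·1 + 13·2 + 3 = 36
  Avon: 7·2 + 13·1 + 1 = 28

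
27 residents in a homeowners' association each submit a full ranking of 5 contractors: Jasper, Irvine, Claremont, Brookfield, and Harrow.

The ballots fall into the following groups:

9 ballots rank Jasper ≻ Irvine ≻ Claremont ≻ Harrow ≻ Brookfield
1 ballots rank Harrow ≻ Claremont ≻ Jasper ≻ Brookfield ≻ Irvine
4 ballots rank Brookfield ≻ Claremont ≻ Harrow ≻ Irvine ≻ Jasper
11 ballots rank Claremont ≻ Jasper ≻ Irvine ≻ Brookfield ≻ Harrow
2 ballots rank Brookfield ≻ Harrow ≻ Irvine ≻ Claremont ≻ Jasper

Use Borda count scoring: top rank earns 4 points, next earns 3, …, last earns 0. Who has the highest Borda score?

Borda scores:
  Jasper: 9·4 + 2 + 4·0 + 11·3 + 2·0 = 71
  Irvine: 9·3 + 0 + 4·1 + 11·2 + 2·2 = 57
  Claremont: 9·2 + 3 + 4·3 + 11·4 + 2·1 = 79
  Brookfield: 9·0 + 1 + 4·4 + 11·1 + 2·4 = 36
  Harrow: 9·1 + 4 + 4·2 + 11·0 + 2·3 = 27
Claremont has the highest total.

Claremont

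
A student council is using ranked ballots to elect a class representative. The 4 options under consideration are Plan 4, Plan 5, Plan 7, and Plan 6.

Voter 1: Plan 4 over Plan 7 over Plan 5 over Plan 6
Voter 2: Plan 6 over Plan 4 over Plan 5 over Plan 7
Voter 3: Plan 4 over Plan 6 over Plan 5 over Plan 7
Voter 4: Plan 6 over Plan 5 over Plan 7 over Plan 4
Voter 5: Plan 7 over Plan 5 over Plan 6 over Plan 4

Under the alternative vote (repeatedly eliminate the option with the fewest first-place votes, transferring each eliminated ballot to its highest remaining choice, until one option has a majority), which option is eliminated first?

Round 1: Plan 4 2, Plan 6 2, Plan 7 1, Plan 5 0. Plan 5 has the fewest and is eliminated.
Round 2: Plan 4 2, Plan 6 2, Plan 7 1. Plan 7 has the fewest and is eliminated.
Round 3: Plan 6 3, Plan 4 2. Plan 6 has a majority.

Plan 5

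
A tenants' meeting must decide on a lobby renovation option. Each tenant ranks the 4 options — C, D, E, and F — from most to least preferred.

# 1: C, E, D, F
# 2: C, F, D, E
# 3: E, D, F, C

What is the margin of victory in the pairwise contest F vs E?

Ballots ranking F above E: 1.
Ballots ranking E above F: 2.
E wins 2–1, a margin of 1.

1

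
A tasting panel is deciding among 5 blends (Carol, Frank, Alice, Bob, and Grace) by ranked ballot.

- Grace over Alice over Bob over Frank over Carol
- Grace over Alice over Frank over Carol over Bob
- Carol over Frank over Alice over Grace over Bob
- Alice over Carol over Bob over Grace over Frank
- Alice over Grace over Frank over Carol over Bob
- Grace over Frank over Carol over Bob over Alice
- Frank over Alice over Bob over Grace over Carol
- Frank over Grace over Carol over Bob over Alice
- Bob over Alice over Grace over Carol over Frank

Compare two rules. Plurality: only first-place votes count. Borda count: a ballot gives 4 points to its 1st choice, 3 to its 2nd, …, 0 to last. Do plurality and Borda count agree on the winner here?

Yes

Plurality first-place counts: Carol 1, Frank 2, Alice 2, Bob 1, Grace 3 → Grace.
Borda totals: Carol 14, Frank 19, Alice 22, Bob 12, Grace 23 → Grace.
The two rules agree on Grace.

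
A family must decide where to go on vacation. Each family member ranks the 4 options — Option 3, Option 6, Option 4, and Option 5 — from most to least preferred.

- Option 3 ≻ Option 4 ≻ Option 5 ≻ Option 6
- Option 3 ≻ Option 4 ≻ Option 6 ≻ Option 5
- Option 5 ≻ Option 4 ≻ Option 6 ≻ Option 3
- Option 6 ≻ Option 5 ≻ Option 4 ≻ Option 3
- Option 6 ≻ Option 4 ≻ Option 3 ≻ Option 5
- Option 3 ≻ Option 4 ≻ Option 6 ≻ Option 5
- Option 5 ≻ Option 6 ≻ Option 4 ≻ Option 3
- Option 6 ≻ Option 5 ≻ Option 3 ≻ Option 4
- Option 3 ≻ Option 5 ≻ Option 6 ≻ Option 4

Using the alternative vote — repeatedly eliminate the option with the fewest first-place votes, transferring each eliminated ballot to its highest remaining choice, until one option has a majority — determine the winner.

Option 6

Round 1: Option 3 4, Option 6 3, Option 5 2, Option 4 0. Option 4 has the fewest and is eliminated.
Round 2: Option 3 4, Option 6 3, Option 5 2. Option 5 has the fewest and is eliminated.
Round 3: Option 6 5, Option 3 4. Option 6 has a majority.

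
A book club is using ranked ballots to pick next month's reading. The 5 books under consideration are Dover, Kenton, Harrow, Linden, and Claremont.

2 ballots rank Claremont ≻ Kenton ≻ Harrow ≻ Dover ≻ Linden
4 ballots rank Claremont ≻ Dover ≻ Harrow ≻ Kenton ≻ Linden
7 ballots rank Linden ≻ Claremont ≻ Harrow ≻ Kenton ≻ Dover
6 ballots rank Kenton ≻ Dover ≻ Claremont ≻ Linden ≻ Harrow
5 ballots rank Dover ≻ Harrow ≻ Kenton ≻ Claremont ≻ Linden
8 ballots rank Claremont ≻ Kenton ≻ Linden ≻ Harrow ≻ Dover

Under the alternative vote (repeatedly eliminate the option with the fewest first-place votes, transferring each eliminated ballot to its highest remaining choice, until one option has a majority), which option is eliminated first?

Round 1: Claremont 14, Linden 7, Kenton 6, Dover 5, Harrow 0. Harrow has the fewest and is eliminated.
Round 2: Claremont 14, Linden 7, Kenton 6, Dover 5. Dover has the fewest and is eliminated.
Round 3: Claremont 14, Kenton 11, Linden 7. Linden has the fewest and is eliminated.
Round 4: Claremont 21, Kenton 11. Claremont has a majority.

Harrow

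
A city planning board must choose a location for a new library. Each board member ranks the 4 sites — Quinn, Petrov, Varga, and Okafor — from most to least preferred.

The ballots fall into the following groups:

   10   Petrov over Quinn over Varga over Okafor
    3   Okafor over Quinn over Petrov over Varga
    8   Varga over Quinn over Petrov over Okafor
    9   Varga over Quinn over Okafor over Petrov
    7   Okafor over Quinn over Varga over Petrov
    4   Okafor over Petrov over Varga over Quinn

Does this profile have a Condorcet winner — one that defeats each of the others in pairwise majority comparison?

Yes

Head-to-head results (41 voters total):
Quinn vs Petrov: Quinn wins 27–14.
Quinn vs Varga: Varga wins 21–20.
Quinn vs Okafor: Quinn wins 27–14.
Petrov vs Varga: Varga wins 24–17.
Petrov vs Okafor: Okafor wins 23–18.
Varga vs Okafor: Varga wins 27–14.
Varga beats each rival — Quinn (21–20), Petrov (24–17), Okafor (27–14) — so Varga is the Condorcet winner.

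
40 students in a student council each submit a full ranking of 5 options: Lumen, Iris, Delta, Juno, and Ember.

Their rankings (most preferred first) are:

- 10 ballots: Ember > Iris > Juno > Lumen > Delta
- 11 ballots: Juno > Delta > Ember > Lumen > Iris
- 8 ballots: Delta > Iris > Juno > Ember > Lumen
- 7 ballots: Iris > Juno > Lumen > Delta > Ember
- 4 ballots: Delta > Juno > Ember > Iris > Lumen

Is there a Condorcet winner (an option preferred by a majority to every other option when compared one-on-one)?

No

Head-to-head results (40 voters total):
Lumen vs Iris: Iris wins 29–11.
Lumen vs Delta: Delta wins 23–17.
Lumen vs Juno: Juno wins 40–0.
Lumen vs Ember: Ember wins 33–7.
Iris vs Delta: Delta wins 23–17.
Iris vs Juno: Iris wins 25–15.
Iris vs Ember: Ember wins 25–15.
Delta vs Juno: Juno wins 28–12.
Delta vs Ember: Delta wins 30–10.
Juno vs Ember: Juno wins 30–10.
No candidate beats all others: Iris beats Juno beats Delta beats Iris, a majority cycle.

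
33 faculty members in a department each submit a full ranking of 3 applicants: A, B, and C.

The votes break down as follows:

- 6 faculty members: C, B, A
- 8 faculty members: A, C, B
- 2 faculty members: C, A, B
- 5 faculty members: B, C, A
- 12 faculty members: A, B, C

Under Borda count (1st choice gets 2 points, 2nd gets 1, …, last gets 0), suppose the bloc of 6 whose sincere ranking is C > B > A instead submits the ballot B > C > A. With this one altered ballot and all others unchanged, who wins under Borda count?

A

Borda totals with the altered ballot: A 42, B 34, C 23.
The winner is unchanged: still A.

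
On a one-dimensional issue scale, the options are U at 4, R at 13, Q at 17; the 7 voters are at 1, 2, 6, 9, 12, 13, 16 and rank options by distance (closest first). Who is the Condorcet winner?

With single-peaked preferences on a line, the Condorcet winner is the candidate closest to the median voter.
The median voter (position 9) is closest to R at 13.
Check: R vs Q — voters closer to R: 6 of 7.

R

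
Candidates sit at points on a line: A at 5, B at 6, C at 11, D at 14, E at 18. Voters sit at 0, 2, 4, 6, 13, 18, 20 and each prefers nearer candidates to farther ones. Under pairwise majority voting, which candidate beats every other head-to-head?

With single-peaked preferences on a line, the Condorcet winner is the candidate closest to the median voter.
The median voter (position 6) is closest to B at 6.
Check: B vs E — voters closer to B: 4 of 7.

B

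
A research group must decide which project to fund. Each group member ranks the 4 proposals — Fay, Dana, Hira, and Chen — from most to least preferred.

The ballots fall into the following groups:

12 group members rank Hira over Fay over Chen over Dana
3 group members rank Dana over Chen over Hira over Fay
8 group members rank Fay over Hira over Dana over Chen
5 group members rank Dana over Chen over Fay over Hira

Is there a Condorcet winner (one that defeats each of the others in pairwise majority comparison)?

Yes

Head-to-head results (28 voters total):
Fay vs Dana: Fay wins 20–8.
Fay vs Hira: Hira wins 15–13.
Fay vs Chen: Fay wins 20–8.
Dana vs Hira: Hira wins 20–8.
Dana vs Chen: Dana wins 16–12.
Hira vs Chen: Hira wins 20–8.
Hira beats each rival — Fay (15–13), Dana (20–8), Chen (20–8) — so Hira is the Condorcet winner.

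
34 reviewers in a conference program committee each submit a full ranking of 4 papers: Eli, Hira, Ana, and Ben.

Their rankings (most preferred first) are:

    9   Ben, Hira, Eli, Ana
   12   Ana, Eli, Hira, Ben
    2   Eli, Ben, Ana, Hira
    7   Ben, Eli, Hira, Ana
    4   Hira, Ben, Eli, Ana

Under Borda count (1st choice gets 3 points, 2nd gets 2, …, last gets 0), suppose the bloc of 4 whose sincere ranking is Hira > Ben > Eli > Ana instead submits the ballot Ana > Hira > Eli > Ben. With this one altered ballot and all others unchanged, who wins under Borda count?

Eli

Borda totals with the altered ballot: Eli 57, Hira 45, Ana 50, Ben 52.
The switch changes the winner from Ben to Eli.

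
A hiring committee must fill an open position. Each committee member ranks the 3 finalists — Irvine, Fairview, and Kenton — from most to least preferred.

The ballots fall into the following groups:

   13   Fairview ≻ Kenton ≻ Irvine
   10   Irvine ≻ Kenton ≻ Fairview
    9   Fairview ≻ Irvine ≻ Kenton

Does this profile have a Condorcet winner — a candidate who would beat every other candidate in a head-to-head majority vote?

Yes

Head-to-head results (32 voters total):
Irvine vs Fairview: Fairview wins 22–10.
Irvine vs Kenton: Irvine wins 19–13.
Fairview vs Kenton: Fairview wins 22–10.
Fairview beats each rival — Irvine (22–10), Kenton (22–10) — so Fairview is the Condorcet winner.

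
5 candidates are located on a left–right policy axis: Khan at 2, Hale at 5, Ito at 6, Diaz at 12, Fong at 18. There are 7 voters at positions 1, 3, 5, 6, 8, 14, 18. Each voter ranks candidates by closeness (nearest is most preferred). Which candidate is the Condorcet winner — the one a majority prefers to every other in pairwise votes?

With single-peaked preferences on a line, the Condorcet winner is the candidate closest to the median voter.
The median voter (position 6) is closest to Ito at 6.
Check: Ito vs Hale — voters closer to Ito: 4 of 7.

Ito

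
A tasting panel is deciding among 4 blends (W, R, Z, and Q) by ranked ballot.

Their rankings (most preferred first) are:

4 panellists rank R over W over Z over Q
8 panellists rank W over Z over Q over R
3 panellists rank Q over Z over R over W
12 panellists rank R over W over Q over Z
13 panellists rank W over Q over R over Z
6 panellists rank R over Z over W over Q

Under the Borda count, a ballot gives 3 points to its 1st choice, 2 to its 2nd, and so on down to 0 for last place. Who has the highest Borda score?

Borda scores:
  W: 4·2 + 8·3 + 3·0 + 12·2 + 13·3 + 6·1 = 101
  R: 4·3 + 8·0 + 3·1 + 12·3 + 13·1 + 6·3 = 82
  Z: 4·1 + 8·2 + 3·2 + 12·0 + 13·0 + 6·2 = 38
  Q: 4·0 + 8·1 + 3·3 + 12·1 + 13·2 + 6·0 = 55
W has the highest total.

W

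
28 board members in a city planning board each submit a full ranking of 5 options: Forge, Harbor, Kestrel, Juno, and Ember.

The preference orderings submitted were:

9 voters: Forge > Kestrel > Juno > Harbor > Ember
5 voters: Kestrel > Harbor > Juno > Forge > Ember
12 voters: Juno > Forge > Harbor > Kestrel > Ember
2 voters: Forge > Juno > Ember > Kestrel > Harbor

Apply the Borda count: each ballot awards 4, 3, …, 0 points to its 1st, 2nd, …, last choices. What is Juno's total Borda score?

Borda scores:
  Forge: 9·4 + 5·1 + 12·3 + 2·4 = 85
  Harbor: 9·1 + 5·3 + 12·2 + 2·0 = 48
  Kestrel: 9·3 + 5·4 + 12·1 + 2·1 = 61
  Juno: 9·2 + 5·2 + 12·4 + 2·3 = 82
  Ember: 9·0 + 5·0 + 12·0 + 2·2 = 4

82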